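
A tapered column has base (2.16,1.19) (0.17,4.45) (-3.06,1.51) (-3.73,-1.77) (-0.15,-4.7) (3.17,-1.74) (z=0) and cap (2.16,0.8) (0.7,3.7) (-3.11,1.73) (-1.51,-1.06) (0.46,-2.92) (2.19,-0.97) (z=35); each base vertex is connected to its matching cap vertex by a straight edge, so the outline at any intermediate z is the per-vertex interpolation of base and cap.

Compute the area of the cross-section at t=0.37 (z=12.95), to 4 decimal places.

Cross-section at t=0.37: each vertex is (1-t)·p0[i] + t·p1[i].
  v1: (1-0.37)·(2.16,1.19) + 0.37·(2.16,0.8) = (2.1600,1.0457)
  v2: (1-0.37)·(0.17,4.45) + 0.37·(0.7,3.7) = (0.3661,4.1725)
  v3: (1-0.37)·(-3.06,1.51) + 0.37·(-3.11,1.73) = (-3.0785,1.5914)
  v4: (1-0.37)·(-3.73,-1.77) + 0.37·(-1.51,-1.06) = (-2.9086,-1.5073)
  v5: (1-0.37)·(-0.15,-4.7) + 0.37·(0.46,-2.92) = (0.0757,-4.0414)
  v6: (1-0.37)·(3.17,-1.74) + 0.37·(2.19,-0.97) = (2.8074,-1.4551)
Shoelace sum Σ(x_i·y_{i+1} − x_{i+1}·y_i):
  i=1: 2.1600·4.1725 − 0.3661·1.0457 = +8.6298 (running +8.6298)
  i=2: 0.3661·1.5914 − -3.0785·4.1725 = +13.4277 (running +22.0574)
  i=3: -3.0785·-1.5073 − -2.9086·1.5914 = +9.2690 (running +31.3264)
  i=4: -2.9086·-4.0414 − 0.0757·-1.5073 = +11.8689 (running +43.1953)
  i=5: 0.0757·-1.4551 − 2.8074·-4.0414 = +11.2357 (running +54.4310)
  i=6: 2.8074·1.0457 − 2.1600·-1.4551 = +6.0787 (running +60.5097)
Area = |Σ|/2 = |60.5097|/2 = 30.2548

Area at t=0.37: 30.2548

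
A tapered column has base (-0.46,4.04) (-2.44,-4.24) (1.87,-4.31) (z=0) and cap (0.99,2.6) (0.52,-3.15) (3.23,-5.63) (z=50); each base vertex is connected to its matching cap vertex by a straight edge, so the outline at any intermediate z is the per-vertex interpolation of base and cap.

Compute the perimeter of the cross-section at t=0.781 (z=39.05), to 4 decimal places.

Cross-section at t=0.781: each vertex is (1-t)·p0[i] + t·p1[i].
  v1: (1-0.781)·(-0.46,4.04) + 0.781·(0.99,2.6) = (0.6724,2.9154)
  v2: (1-0.781)·(-2.44,-4.24) + 0.781·(0.52,-3.15) = (-0.1282,-3.3887)
  v3: (1-0.781)·(1.87,-4.31) + 0.781·(3.23,-5.63) = (2.9322,-5.3409)
Perimeter = Σ |v_{i+1} − v_i|:
  edge 1→2: √(-0.8007² + -6.3041²) = 6.3547 (running 6.3547)
  edge 2→3: √(3.0604² + -1.9522²) = 3.6300 (running 9.9848)
  edge 3→1: √(-2.2597² + 8.2563²) = 8.5599 (running 18.5447)
Perimeter = 18.5447

Perimeter at t=0.781: 18.5447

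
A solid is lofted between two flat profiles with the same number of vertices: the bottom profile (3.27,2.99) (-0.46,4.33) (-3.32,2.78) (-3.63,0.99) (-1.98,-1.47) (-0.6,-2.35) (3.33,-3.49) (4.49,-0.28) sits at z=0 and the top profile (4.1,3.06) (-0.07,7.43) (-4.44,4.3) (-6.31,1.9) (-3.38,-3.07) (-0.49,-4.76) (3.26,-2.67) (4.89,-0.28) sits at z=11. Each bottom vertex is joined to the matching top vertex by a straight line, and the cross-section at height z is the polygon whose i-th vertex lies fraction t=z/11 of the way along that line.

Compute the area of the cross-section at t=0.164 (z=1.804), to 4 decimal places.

Area at t=0.164: 48.2150

Cross-section at t=0.164: each vertex is (1-t)·p0[i] + t·p1[i].
  v1: (1-0.164)·(3.27,2.99) + 0.164·(4.1,3.06) = (3.4061,3.0015)
  v2: (1-0.164)·(-0.46,4.33) + 0.164·(-0.07,7.43) = (-0.3960,4.8384)
  v3: (1-0.164)·(-3.32,2.78) + 0.164·(-4.44,4.3) = (-3.5037,3.0293)
  v4: (1-0.164)·(-3.63,0.99) + 0.164·(-6.31,1.9) = (-4.0695,1.1392)
  v5: (1-0.164)·(-1.98,-1.47) + 0.164·(-3.38,-3.07) = (-2.2096,-1.7324)
  v6: (1-0.164)·(-0.6,-2.35) + 0.164·(-0.49,-4.76) = (-0.5820,-2.7452)
  v7: (1-0.164)·(3.33,-3.49) + 0.164·(3.26,-2.67) = (3.3185,-3.3555)
  v8: (1-0.164)·(4.49,-0.28) + 0.164·(4.89,-0.28) = (4.5556,-0.2800)
Shoelace sum Σ(x_i·y_{i+1} − x_{i+1}·y_i):
  i=1: 3.4061·4.8384 − -0.3960·3.0015 = +17.6689 (running +17.6689)
  i=2: -0.3960·3.0293 − -3.5037·4.8384 = +15.7525 (running +33.4214)
  i=3: -3.5037·1.1392 − -4.0695·3.0293 = +8.3362 (running +41.7575)
  i=4: -4.0695·-1.7324 − -2.2096·1.1392 = +9.5673 (running +51.3249)
  i=5: -2.2096·-2.7452 − -0.5820·-1.7324 = +5.0577 (running +56.3825)
  i=6: -0.5820·-3.3555 − 3.3185·-2.7452 = +11.0629 (running +67.4455)
  i=7: 3.3185·-0.2800 − 4.5556·-3.3555 = +14.3572 (running +81.8027)
  i=8: 4.5556·3.0015 − 3.4061·-0.2800 = +14.6273 (running +96.4299)
Area = |Σ|/2 = |96.4299|/2 = 48.2150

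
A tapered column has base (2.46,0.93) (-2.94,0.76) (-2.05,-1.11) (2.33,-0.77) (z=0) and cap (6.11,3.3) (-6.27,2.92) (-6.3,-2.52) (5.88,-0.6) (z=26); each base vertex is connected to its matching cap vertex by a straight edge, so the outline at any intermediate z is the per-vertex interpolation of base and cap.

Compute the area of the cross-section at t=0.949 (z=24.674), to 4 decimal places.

Area at t=0.949: 53.7213

Cross-section at t=0.949: each vertex is (1-t)·p0[i] + t·p1[i].
  v1: (1-0.949)·(2.46,0.93) + 0.949·(6.11,3.3) = (5.9239,3.1791)
  v2: (1-0.949)·(-2.94,0.76) + 0.949·(-6.27,2.92) = (-6.1002,2.8098)
  v3: (1-0.949)·(-2.05,-1.11) + 0.949·(-6.3,-2.52) = (-6.0832,-2.4481)
  v4: (1-0.949)·(2.33,-0.77) + 0.949·(5.88,-0.6) = (5.6989,-0.6087)
Shoelace sum Σ(x_i·y_{i+1} − x_{i+1}·y_i):
  i=1: 5.9239·2.8098 − -6.1002·3.1791 = +36.0383 (running +36.0383)
  i=2: -6.1002·-2.4481 − -6.0832·2.8098 = +32.0267 (running +68.0650)
  i=3: -6.0832·-0.6087 − 5.6989·-2.4481 = +17.6542 (running +85.7193)
  i=4: 5.6989·3.1791 − 5.9239·-0.6087 = +21.7234 (running +107.4426)
Area = |Σ|/2 = |107.4426|/2 = 53.7213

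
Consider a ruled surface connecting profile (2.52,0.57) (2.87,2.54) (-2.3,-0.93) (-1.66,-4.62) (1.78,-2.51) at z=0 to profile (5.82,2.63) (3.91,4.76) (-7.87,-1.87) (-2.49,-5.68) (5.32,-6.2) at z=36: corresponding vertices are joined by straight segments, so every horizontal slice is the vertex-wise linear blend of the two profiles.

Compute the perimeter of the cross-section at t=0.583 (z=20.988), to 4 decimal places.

Perimeter at t=0.583: 30.2972

Cross-section at t=0.583: each vertex is (1-t)·p0[i] + t·p1[i].
  v1: (1-0.583)·(2.52,0.57) + 0.583·(5.82,2.63) = (4.4439,1.7710)
  v2: (1-0.583)·(2.87,2.54) + 0.583·(3.91,4.76) = (3.4763,3.8343)
  v3: (1-0.583)·(-2.3,-0.93) + 0.583·(-7.87,-1.87) = (-5.5473,-1.4780)
  v4: (1-0.583)·(-1.66,-4.62) + 0.583·(-2.49,-5.68) = (-2.1439,-5.2380)
  v5: (1-0.583)·(1.78,-2.51) + 0.583·(5.32,-6.2) = (3.8438,-4.6613)
Perimeter = Σ |v_{i+1} − v_i|:
  edge 1→2: √(-0.9676² + 2.0633²) = 2.2789 (running 2.2789)
  edge 2→3: √(-9.0236² + -5.3123²) = 10.4712 (running 12.7501)
  edge 3→4: √(3.4034² + -3.7600²) = 5.0715 (running 17.8216)
  edge 4→5: √(5.9877² + 0.5767²) = 6.0154 (running 23.8371)
  edge 5→1: √(0.6001² + 6.4322²) = 6.4602 (running 30.2972)
Perimeter = 30.2972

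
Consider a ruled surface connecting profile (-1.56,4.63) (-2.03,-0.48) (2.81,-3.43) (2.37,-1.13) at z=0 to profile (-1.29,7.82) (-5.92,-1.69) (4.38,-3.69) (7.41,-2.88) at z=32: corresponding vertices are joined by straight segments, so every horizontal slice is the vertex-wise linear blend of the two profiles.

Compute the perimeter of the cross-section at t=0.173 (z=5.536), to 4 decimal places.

Perimeter at t=0.173: 22.6059

Cross-section at t=0.173: each vertex is (1-t)·p0[i] + t·p1[i].
  v1: (1-0.173)·(-1.56,4.63) + 0.173·(-1.29,7.82) = (-1.5133,5.1819)
  v2: (1-0.173)·(-2.03,-0.48) + 0.173·(-5.92,-1.69) = (-2.7030,-0.6893)
  v3: (1-0.173)·(2.81,-3.43) + 0.173·(4.38,-3.69) = (3.0816,-3.4750)
  v4: (1-0.173)·(2.37,-1.13) + 0.173·(7.41,-2.88) = (3.2419,-1.4327)
Perimeter = Σ |v_{i+1} − v_i|:
  edge 1→2: √(-1.1897² + -5.8712²) = 5.9905 (running 5.9905)
  edge 2→3: √(5.7846² + -2.7856²) = 6.4204 (running 12.4109)
  edge 3→4: √(0.1603² + 2.0422²) = 2.0485 (running 14.4594)
  edge 4→1: √(-4.7552² + 6.6146²) = 8.1465 (running 22.6059)
Perimeter = 22.6059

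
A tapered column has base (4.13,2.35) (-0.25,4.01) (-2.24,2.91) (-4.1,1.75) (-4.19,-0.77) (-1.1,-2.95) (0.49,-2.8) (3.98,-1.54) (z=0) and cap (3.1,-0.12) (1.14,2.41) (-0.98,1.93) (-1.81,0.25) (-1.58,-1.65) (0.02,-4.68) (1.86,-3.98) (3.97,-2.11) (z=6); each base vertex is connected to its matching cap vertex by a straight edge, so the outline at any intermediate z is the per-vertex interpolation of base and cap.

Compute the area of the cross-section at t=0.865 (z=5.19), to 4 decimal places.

Area at t=0.865: 28.3985

Cross-section at t=0.865: each vertex is (1-t)·p0[i] + t·p1[i].
  v1: (1-0.865)·(4.13,2.35) + 0.865·(3.1,-0.12) = (3.2391,0.2135)
  v2: (1-0.865)·(-0.25,4.01) + 0.865·(1.14,2.41) = (0.9523,2.6260)
  v3: (1-0.865)·(-2.24,2.91) + 0.865·(-0.98,1.93) = (-1.1501,2.0623)
  v4: (1-0.865)·(-4.1,1.75) + 0.865·(-1.81,0.25) = (-2.1191,0.4525)
  v5: (1-0.865)·(-4.19,-0.77) + 0.865·(-1.58,-1.65) = (-1.9324,-1.5312)
  v6: (1-0.865)·(-1.1,-2.95) + 0.865·(0.02,-4.68) = (-0.1312,-4.4464)
  v7: (1-0.865)·(0.49,-2.8) + 0.865·(1.86,-3.98) = (1.6750,-3.8207)
  v8: (1-0.865)·(3.98,-1.54) + 0.865·(3.97,-2.11) = (3.9714,-2.0330)
Shoelace sum Σ(x_i·y_{i+1} − x_{i+1}·y_i):
  i=1: 3.2391·2.6260 − 0.9523·0.2135 = +8.3025 (running +8.3025)
  i=2: 0.9523·2.0623 − -1.1501·2.6260 = +4.9842 (running +13.2867)
  i=3: -1.1501·0.4525 − -2.1191·2.0623 = +3.8499 (running +17.1366)
  i=4: -2.1191·-1.5312 − -1.9324·0.4525 = +4.1192 (running +21.2558)
  i=5: -1.9324·-4.4464 − -0.1312·-1.5312 = +8.3912 (running +29.6470)
  i=6: -0.1312·-3.8207 − 1.6750·-4.4464 = +7.9493 (running +37.5963)
  i=7: 1.6750·-2.0330 − 3.9714·-3.8207 = +11.7679 (running +49.3642)
  i=8: 3.9714·0.2135 − 3.2391·-2.0330 = +7.4328 (running +56.7970)
Area = |Σ|/2 = |56.7970|/2 = 28.3985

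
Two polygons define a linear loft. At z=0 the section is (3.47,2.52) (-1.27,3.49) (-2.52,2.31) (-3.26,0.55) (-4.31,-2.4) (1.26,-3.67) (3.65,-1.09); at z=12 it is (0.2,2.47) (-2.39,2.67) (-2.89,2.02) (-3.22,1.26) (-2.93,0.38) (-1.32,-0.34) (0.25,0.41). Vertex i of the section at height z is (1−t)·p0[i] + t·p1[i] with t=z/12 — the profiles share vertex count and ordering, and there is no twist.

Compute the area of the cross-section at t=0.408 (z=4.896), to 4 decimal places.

Area at t=0.408: 24.2744

Cross-section at t=0.408: each vertex is (1-t)·p0[i] + t·p1[i].
  v1: (1-0.408)·(3.47,2.52) + 0.408·(0.2,2.47) = (2.1358,2.4996)
  v2: (1-0.408)·(-1.27,3.49) + 0.408·(-2.39,2.67) = (-1.7270,3.1554)
  v3: (1-0.408)·(-2.52,2.31) + 0.408·(-2.89,2.02) = (-2.6710,2.1917)
  v4: (1-0.408)·(-3.26,0.55) + 0.408·(-3.22,1.26) = (-3.2437,0.8397)
  v5: (1-0.408)·(-4.31,-2.4) + 0.408·(-2.93,0.38) = (-3.7470,-1.2658)
  v6: (1-0.408)·(1.26,-3.67) + 0.408·(-1.32,-0.34) = (0.2074,-2.3114)
  v7: (1-0.408)·(3.65,-1.09) + 0.408·(0.25,0.41) = (2.2628,-0.4780)
Shoelace sum Σ(x_i·y_{i+1} − x_{i+1}·y_i):
  i=1: 2.1358·3.1554 − -1.7270·2.4996 = +11.0562 (running +11.0562)
  i=2: -1.7270·2.1917 − -2.6710·3.1554 = +4.6431 (running +15.6993)
  i=3: -2.6710·0.8397 − -3.2437·2.1917 = +4.8664 (running +20.5657)
  i=4: -3.2437·-1.2658 − -3.7470·0.8397 = +7.2520 (running +27.8177)
  i=5: -3.7470·-2.3114 − 0.2074·-1.2658 = +8.9230 (running +36.7407)
  i=6: 0.2074·-0.4780 − 2.2628·-2.3114 = +5.1310 (running +41.8717)
  i=7: 2.2628·2.4996 − 2.1358·-0.4780 = +6.6770 (running +48.5488)
Area = |Σ|/2 = |48.5488|/2 = 24.2744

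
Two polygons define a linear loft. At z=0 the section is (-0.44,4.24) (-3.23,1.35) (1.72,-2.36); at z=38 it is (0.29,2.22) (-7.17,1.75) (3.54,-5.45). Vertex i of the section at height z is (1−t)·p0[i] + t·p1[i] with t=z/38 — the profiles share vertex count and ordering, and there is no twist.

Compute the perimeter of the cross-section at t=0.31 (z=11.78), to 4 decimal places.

Cross-section at t=0.31: each vertex is (1-t)·p0[i] + t·p1[i].
  v1: (1-0.31)·(-0.44,4.24) + 0.31·(0.29,2.22) = (-0.2137,3.6138)
  v2: (1-0.31)·(-3.23,1.35) + 0.31·(-7.17,1.75) = (-4.4514,1.4740)
  v3: (1-0.31)·(1.72,-2.36) + 0.31·(3.54,-5.45) = (2.2842,-3.3179)
Perimeter = Σ |v_{i+1} − v_i|:
  edge 1→2: √(-4.2377² + -2.1398²) = 4.7473 (running 4.7473)
  edge 2→3: √(6.7356² + -4.7919²) = 8.2662 (running 13.0135)
  edge 3→1: √(-2.4979² + 6.9317²) = 7.3680 (running 20.3816)
Perimeter = 20.3816

Perimeter at t=0.31: 20.3816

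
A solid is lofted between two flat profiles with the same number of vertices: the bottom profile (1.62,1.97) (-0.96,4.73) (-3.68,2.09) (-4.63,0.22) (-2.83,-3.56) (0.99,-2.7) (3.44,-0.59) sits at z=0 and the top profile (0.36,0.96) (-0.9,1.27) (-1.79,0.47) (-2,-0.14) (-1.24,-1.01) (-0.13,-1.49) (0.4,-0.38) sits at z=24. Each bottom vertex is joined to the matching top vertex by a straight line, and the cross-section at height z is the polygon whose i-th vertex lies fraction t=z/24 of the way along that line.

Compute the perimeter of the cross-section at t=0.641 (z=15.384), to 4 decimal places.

Cross-section at t=0.641: each vertex is (1-t)·p0[i] + t·p1[i].
  v1: (1-0.641)·(1.62,1.97) + 0.641·(0.36,0.96) = (0.8123,1.3226)
  v2: (1-0.641)·(-0.96,4.73) + 0.641·(-0.9,1.27) = (-0.9215,2.5121)
  v3: (1-0.641)·(-3.68,2.09) + 0.641·(-1.79,0.47) = (-2.4685,1.0516)
  v4: (1-0.641)·(-4.63,0.22) + 0.641·(-2,-0.14) = (-2.9442,-0.0108)
  v5: (1-0.641)·(-2.83,-3.56) + 0.641·(-1.24,-1.01) = (-1.8108,-1.9255)
  v6: (1-0.641)·(0.99,-2.7) + 0.641·(-0.13,-1.49) = (0.2721,-1.9244)
  v7: (1-0.641)·(3.44,-0.59) + 0.641·(0.4,-0.38) = (1.4914,-0.4554)
Perimeter = Σ |v_{i+1} − v_i|:
  edge 1→2: √(-1.7339² + 1.1896²) = 2.1027 (running 2.1027)
  edge 2→3: √(-1.5470² + -1.4606²) = 2.1275 (running 4.2302)
  edge 3→4: √(-0.4757² + -1.0623²) = 1.1640 (running 5.3942)
  edge 4→5: √(1.1334² + -1.9147²) = 2.2250 (running 7.6192)
  edge 5→6: √(2.0829² + 0.0011²) = 2.0829 (running 9.7021)
  edge 6→7: √(1.2193² + 1.4690²) = 1.9091 (running 11.6112)
  edge 7→1: √(-0.6790² + 1.7780²) = 1.9032 (running 13.5144)
Perimeter = 13.5144

Perimeter at t=0.641: 13.5144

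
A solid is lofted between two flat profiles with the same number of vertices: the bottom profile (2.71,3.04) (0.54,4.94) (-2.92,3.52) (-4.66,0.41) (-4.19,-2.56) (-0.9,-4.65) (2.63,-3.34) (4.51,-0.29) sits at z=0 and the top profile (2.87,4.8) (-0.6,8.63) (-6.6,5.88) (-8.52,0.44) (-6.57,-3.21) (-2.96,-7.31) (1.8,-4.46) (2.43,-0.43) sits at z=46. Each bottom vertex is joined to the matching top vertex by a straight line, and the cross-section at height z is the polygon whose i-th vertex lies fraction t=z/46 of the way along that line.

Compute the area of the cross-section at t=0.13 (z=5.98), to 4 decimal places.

Cross-section at t=0.13: each vertex is (1-t)·p0[i] + t·p1[i].
  v1: (1-0.13)·(2.71,3.04) + 0.13·(2.87,4.8) = (2.7308,3.2688)
  v2: (1-0.13)·(0.54,4.94) + 0.13·(-0.6,8.63) = (0.3918,5.4197)
  v3: (1-0.13)·(-2.92,3.52) + 0.13·(-6.6,5.88) = (-3.3984,3.8268)
  v4: (1-0.13)·(-4.66,0.41) + 0.13·(-8.52,0.44) = (-5.1618,0.4139)
  v5: (1-0.13)·(-4.19,-2.56) + 0.13·(-6.57,-3.21) = (-4.4994,-2.6445)
  v6: (1-0.13)·(-0.9,-4.65) + 0.13·(-2.96,-7.31) = (-1.1678,-4.9958)
  v7: (1-0.13)·(2.63,-3.34) + 0.13·(1.8,-4.46) = (2.5221,-3.4856)
  v8: (1-0.13)·(4.51,-0.29) + 0.13·(2.43,-0.43) = (4.2396,-0.3082)
Shoelace sum Σ(x_i·y_{i+1} − x_{i+1}·y_i):
  i=1: 2.7308·5.4197 − 0.3918·3.2688 = +13.5194 (running +13.5194)
  i=2: 0.3918·3.8268 − -3.3984·5.4197 = +19.9176 (running +33.4370)
  i=3: -3.3984·0.4139 − -5.1618·3.8268 = +18.3466 (running +51.7836)
  i=4: -5.1618·-2.6445 − -4.4994·0.4139 = +15.5127 (running +67.2963)
  i=5: -4.4994·-4.9958 − -1.1678·-2.6445 = +19.3899 (running +86.6862)
  i=6: -1.1678·-3.4856 − 2.5221·-4.9958 = +16.6704 (running +103.3566)
  i=7: 2.5221·-0.3082 − 4.2396·-3.4856 = +14.0002 (running +117.3568)
  i=8: 4.2396·3.2688 − 2.7308·-0.3082 = +14.7000 (running +132.0568)
Area = |Σ|/2 = |132.0568|/2 = 66.0284

Area at t=0.13: 66.0284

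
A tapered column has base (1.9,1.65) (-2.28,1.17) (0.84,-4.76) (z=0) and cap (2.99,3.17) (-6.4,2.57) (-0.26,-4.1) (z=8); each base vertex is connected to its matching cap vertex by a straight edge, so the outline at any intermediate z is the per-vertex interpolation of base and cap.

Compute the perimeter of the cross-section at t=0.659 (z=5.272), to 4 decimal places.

Perimeter at t=0.659: 23.2498

Cross-section at t=0.659: each vertex is (1-t)·p0[i] + t·p1[i].
  v1: (1-0.659)·(1.9,1.65) + 0.659·(2.99,3.17) = (2.6183,2.6517)
  v2: (1-0.659)·(-2.28,1.17) + 0.659·(-6.4,2.57) = (-4.9951,2.0926)
  v3: (1-0.659)·(0.84,-4.76) + 0.659·(-0.26,-4.1) = (0.1151,-4.3251)
Perimeter = Σ |v_{i+1} − v_i|:
  edge 1→2: √(-7.6134² + -0.5591²) = 7.6339 (running 7.6339)
  edge 2→3: √(5.1102² + -6.4177²) = 8.2037 (running 15.8376)
  edge 3→1: √(2.5032² + 6.9767²) = 7.4122 (running 23.2498)
Perimeter = 23.2498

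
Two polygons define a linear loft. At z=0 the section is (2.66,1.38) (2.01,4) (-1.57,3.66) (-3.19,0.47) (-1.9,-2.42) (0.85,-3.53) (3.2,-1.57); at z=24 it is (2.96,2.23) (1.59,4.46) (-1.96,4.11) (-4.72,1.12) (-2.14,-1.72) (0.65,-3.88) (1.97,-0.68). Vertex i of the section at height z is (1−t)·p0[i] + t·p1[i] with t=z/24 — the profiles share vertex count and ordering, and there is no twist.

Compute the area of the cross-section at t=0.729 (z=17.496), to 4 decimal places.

Area at t=0.729: 37.0168

Cross-section at t=0.729: each vertex is (1-t)·p0[i] + t·p1[i].
  v1: (1-0.729)·(2.66,1.38) + 0.729·(2.96,2.23) = (2.8787,1.9996)
  v2: (1-0.729)·(2.01,4) + 0.729·(1.59,4.46) = (1.7038,4.3353)
  v3: (1-0.729)·(-1.57,3.66) + 0.729·(-1.96,4.11) = (-1.8543,3.9881)
  v4: (1-0.729)·(-3.19,0.47) + 0.729·(-4.72,1.12) = (-4.3054,0.9439)
  v5: (1-0.729)·(-1.9,-2.42) + 0.729·(-2.14,-1.72) = (-2.0750,-1.9097)
  v6: (1-0.729)·(0.85,-3.53) + 0.729·(0.65,-3.88) = (0.7042,-3.7851)
  v7: (1-0.729)·(3.2,-1.57) + 0.729·(1.97,-0.68) = (2.3033,-0.9212)
Shoelace sum Σ(x_i·y_{i+1} − x_{i+1}·y_i):
  i=1: 2.8787·4.3353 − 1.7038·1.9996 = +9.0731 (running +9.0731)
  i=2: 1.7038·3.9881 − -1.8543·4.3353 = +14.8340 (running +23.9071)
  i=3: -1.8543·0.9439 − -4.3054·3.9881 = +15.4198 (running +39.3269)
  i=4: -4.3054·-1.9097 − -2.0750·0.9439 = +10.1804 (running +49.5073)
  i=5: -2.0750·-3.7851 − 0.7042·-1.9097 = +9.1988 (running +58.7062)
  i=6: 0.7042·-0.9212 − 2.3033·-3.7851 = +8.0697 (running +66.7759)
  i=7: 2.3033·1.9996 − 2.8787·-0.9212 = +7.2577 (running +74.0336)
Area = |Σ|/2 = |74.0336|/2 = 37.0168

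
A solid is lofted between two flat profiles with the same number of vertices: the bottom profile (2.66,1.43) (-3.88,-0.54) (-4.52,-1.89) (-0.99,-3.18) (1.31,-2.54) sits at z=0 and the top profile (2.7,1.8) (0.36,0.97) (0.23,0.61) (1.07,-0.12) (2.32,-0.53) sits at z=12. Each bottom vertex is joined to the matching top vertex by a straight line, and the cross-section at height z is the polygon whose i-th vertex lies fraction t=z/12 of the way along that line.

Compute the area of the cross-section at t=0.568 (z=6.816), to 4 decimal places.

Cross-section at t=0.568: each vertex is (1-t)·p0[i] + t·p1[i].
  v1: (1-0.568)·(2.66,1.43) + 0.568·(2.7,1.8) = (2.6827,1.6402)
  v2: (1-0.568)·(-3.88,-0.54) + 0.568·(0.36,0.97) = (-1.4717,0.3177)
  v3: (1-0.568)·(-4.52,-1.89) + 0.568·(0.23,0.61) = (-1.8220,-0.4700)
  v4: (1-0.568)·(-0.99,-3.18) + 0.568·(1.07,-0.12) = (0.1801,-1.4419)
  v5: (1-0.568)·(1.31,-2.54) + 0.568·(2.32,-0.53) = (1.8837,-1.3983)
Shoelace sum Σ(x_i·y_{i+1} − x_{i+1}·y_i):
  i=1: 2.6827·0.3177 − -1.4717·1.6402 = +3.2660 (running +3.2660)
  i=2: -1.4717·-0.4700 − -1.8220·0.3177 = +1.2705 (running +4.5365)
  i=3: -1.8220·-1.4419 − 0.1801·-0.4700 = +2.7118 (running +7.2484)
  i=4: 0.1801·-1.3983 − 1.8837·-1.4419 = +2.4643 (running +9.7127)
  i=5: 1.8837·1.6402 − 2.6827·-1.3983 = +6.8408 (running +16.5535)
Area = |Σ|/2 = |16.5535|/2 = 8.2767

Area at t=0.568: 8.2767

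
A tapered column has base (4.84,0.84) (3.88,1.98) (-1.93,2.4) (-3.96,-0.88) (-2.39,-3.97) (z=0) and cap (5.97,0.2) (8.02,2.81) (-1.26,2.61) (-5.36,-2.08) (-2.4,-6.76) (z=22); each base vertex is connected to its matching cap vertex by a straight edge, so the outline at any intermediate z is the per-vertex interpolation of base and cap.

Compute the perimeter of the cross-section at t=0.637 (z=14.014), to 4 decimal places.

Perimeter at t=0.637: 30.5169

Cross-section at t=0.637: each vertex is (1-t)·p0[i] + t·p1[i].
  v1: (1-0.637)·(4.84,0.84) + 0.637·(5.97,0.2) = (5.5598,0.4323)
  v2: (1-0.637)·(3.88,1.98) + 0.637·(8.02,2.81) = (6.5172,2.5087)
  v3: (1-0.637)·(-1.93,2.4) + 0.637·(-1.26,2.61) = (-1.5032,2.5338)
  v4: (1-0.637)·(-3.96,-0.88) + 0.637·(-5.36,-2.08) = (-4.8518,-1.6444)
  v5: (1-0.637)·(-2.39,-3.97) + 0.637·(-2.4,-6.76) = (-2.3964,-5.7472)
Perimeter = Σ |v_{i+1} − v_i|:
  edge 1→2: √(0.9574² + 2.0764²) = 2.2865 (running 2.2865)
  edge 2→3: √(-8.0204² + 0.0251²) = 8.0204 (running 10.3069)
  edge 3→4: √(-3.3486² + -4.1782²) = 5.3545 (running 15.6614)
  edge 4→5: √(2.4554² + -4.1028²) = 4.7815 (running 20.4428)
  edge 5→1: √(7.9562² + 6.1795²) = 10.0741 (running 30.5169)
Perimeter = 30.5169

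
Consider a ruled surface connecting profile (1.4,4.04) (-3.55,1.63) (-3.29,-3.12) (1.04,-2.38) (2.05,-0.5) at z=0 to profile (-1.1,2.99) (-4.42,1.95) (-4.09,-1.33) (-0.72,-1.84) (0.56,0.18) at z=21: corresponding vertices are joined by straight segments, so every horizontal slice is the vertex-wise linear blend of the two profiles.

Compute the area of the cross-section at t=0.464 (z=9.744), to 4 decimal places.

Area at t=0.464: 23.0337

Cross-section at t=0.464: each vertex is (1-t)·p0[i] + t·p1[i].
  v1: (1-0.464)·(1.4,4.04) + 0.464·(-1.1,2.99) = (0.2400,3.5528)
  v2: (1-0.464)·(-3.55,1.63) + 0.464·(-4.42,1.95) = (-3.9537,1.7785)
  v3: (1-0.464)·(-3.29,-3.12) + 0.464·(-4.09,-1.33) = (-3.6612,-2.2894)
  v4: (1-0.464)·(1.04,-2.38) + 0.464·(-0.72,-1.84) = (0.2234,-2.1294)
  v5: (1-0.464)·(2.05,-0.5) + 0.464·(0.56,0.18) = (1.3586,-0.1845)
Shoelace sum Σ(x_i·y_{i+1} − x_{i+1}·y_i):
  i=1: 0.2400·1.7785 − -3.9537·3.5528 = +14.4735 (running +14.4735)
  i=2: -3.9537·-2.2894 − -3.6612·1.7785 = +15.5631 (running +30.0366)
  i=3: -3.6612·-2.1294 − 0.2234·-2.2894 = +8.3077 (running +38.3442)
  i=4: 0.2234·-0.1845 − 1.3586·-2.1294 = +2.8519 (running +41.1962)
  i=5: 1.3586·3.5528 − 0.2400·-0.1845 = +4.8713 (running +46.0674)
Area = |Σ|/2 = |46.0674|/2 = 23.0337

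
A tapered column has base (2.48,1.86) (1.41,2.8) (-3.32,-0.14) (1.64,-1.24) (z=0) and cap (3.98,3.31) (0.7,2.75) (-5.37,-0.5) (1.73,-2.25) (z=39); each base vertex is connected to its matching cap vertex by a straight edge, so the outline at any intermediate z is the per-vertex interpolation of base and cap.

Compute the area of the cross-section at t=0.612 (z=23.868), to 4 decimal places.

Area at t=0.612: 19.5648

Cross-section at t=0.612: each vertex is (1-t)·p0[i] + t·p1[i].
  v1: (1-0.612)·(2.48,1.86) + 0.612·(3.98,3.31) = (3.3980,2.7474)
  v2: (1-0.612)·(1.41,2.8) + 0.612·(0.7,2.75) = (0.9755,2.7694)
  v3: (1-0.612)·(-3.32,-0.14) + 0.612·(-5.37,-0.5) = (-4.5746,-0.3603)
  v4: (1-0.612)·(1.64,-1.24) + 0.612·(1.73,-2.25) = (1.6951,-1.8581)
Shoelace sum Σ(x_i·y_{i+1} − x_{i+1}·y_i):
  i=1: 3.3980·2.7694 − 0.9755·2.7474 = +6.7304 (running +6.7304)
  i=2: 0.9755·-0.3603 − -4.5746·2.7694 = +12.3174 (running +19.0478)
  i=3: -4.5746·-1.8581 − 1.6951·-0.3603 = +9.1109 (running +28.1587)
  i=4: 1.6951·2.7474 − 3.3980·-1.8581 = +10.9710 (running +39.1297)
Area = |Σ|/2 = |39.1297|/2 = 19.5648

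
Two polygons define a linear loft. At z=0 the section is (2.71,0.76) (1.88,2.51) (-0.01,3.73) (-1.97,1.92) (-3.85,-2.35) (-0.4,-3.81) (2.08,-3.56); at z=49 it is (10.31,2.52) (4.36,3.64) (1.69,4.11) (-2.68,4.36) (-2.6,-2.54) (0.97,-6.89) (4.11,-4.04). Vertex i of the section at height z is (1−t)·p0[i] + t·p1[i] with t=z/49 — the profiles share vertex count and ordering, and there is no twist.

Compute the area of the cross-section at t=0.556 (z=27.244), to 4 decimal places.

Area at t=0.556: 60.6531

Cross-section at t=0.556: each vertex is (1-t)·p0[i] + t·p1[i].
  v1: (1-0.556)·(2.71,0.76) + 0.556·(10.31,2.52) = (6.9356,1.7386)
  v2: (1-0.556)·(1.88,2.51) + 0.556·(4.36,3.64) = (3.2589,3.1383)
  v3: (1-0.556)·(-0.01,3.73) + 0.556·(1.69,4.11) = (0.9352,3.9413)
  v4: (1-0.556)·(-1.97,1.92) + 0.556·(-2.68,4.36) = (-2.3648,3.2766)
  v5: (1-0.556)·(-3.85,-2.35) + 0.556·(-2.6,-2.54) = (-3.1550,-2.4556)
  v6: (1-0.556)·(-0.4,-3.81) + 0.556·(0.97,-6.89) = (0.3617,-5.5225)
  v7: (1-0.556)·(2.08,-3.56) + 0.556·(4.11,-4.04) = (3.2087,-3.8269)
Shoelace sum Σ(x_i·y_{i+1} − x_{i+1}·y_i):
  i=1: 6.9356·3.1383 − 3.2589·1.7386 = +16.1001 (running +16.1001)
  i=2: 3.2589·3.9413 − 0.9352·3.1383 = +9.9092 (running +26.0093)
  i=3: 0.9352·3.2766 − -2.3648·3.9413 = +12.3845 (running +38.3938)
  i=4: -2.3648·-2.4556 − -3.1550·3.2766 = +16.1448 (running +54.5386)
  i=5: -3.1550·-5.5225 − 0.3617·-2.4556 = +18.3117 (running +72.8503)
  i=6: 0.3617·-3.8269 − 3.2087·-5.5225 = +16.3356 (running +89.1859)
  i=7: 3.2087·1.7386 − 6.9356·-3.8269 = +32.1202 (running +121.3061)
Area = |Σ|/2 = |121.3061|/2 = 60.6531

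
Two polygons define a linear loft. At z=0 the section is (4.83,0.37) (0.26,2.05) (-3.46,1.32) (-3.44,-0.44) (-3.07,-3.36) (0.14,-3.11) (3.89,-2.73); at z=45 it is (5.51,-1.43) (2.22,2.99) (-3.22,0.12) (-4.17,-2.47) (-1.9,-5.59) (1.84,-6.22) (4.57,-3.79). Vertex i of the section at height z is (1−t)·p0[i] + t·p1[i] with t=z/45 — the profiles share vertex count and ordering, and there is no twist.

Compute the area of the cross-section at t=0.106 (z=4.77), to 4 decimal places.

Area at t=0.106: 37.1033

Cross-section at t=0.106: each vertex is (1-t)·p0[i] + t·p1[i].
  v1: (1-0.106)·(4.83,0.37) + 0.106·(5.51,-1.43) = (4.9021,0.1792)
  v2: (1-0.106)·(0.26,2.05) + 0.106·(2.22,2.99) = (0.4678,2.1496)
  v3: (1-0.106)·(-3.46,1.32) + 0.106·(-3.22,0.12) = (-3.4346,1.1928)
  v4: (1-0.106)·(-3.44,-0.44) + 0.106·(-4.17,-2.47) = (-3.5174,-0.6552)
  v5: (1-0.106)·(-3.07,-3.36) + 0.106·(-1.9,-5.59) = (-2.9460,-3.5964)
  v6: (1-0.106)·(0.14,-3.11) + 0.106·(1.84,-6.22) = (0.3202,-3.4397)
  v7: (1-0.106)·(3.89,-2.73) + 0.106·(4.57,-3.79) = (3.9621,-2.8424)
Shoelace sum Σ(x_i·y_{i+1} − x_{i+1}·y_i):
  i=1: 4.9021·2.1496 − 0.4678·0.1792 = +10.4539 (running +10.4539)
  i=2: 0.4678·1.1928 − -3.4346·2.1496 = +7.9410 (running +18.3949)
  i=3: -3.4346·-0.6552 − -3.5174·1.1928 = +6.4458 (running +24.8407)
  i=4: -3.5174·-3.5964 − -2.9460·-0.6552 = +10.7197 (running +35.5604)
  i=5: -2.9460·-3.4397 − 0.3202·-3.5964 = +11.2847 (running +46.8451)
  i=6: 0.3202·-2.8424 − 3.9621·-3.4397 = +12.7181 (running +59.5632)
  i=7: 3.9621·0.1792 − 4.9021·-2.8424 = +14.6435 (running +74.2067)
Area = |Σ|/2 = |74.2067|/2 = 37.1033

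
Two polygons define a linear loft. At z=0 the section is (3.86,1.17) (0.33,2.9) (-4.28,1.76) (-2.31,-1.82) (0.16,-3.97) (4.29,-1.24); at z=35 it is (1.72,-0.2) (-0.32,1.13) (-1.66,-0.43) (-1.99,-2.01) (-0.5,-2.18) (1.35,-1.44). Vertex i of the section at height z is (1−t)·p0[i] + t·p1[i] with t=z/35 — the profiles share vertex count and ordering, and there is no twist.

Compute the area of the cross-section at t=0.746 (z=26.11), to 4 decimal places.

Area at t=0.746: 13.1608

Cross-section at t=0.746: each vertex is (1-t)·p0[i] + t·p1[i].
  v1: (1-0.746)·(3.86,1.17) + 0.746·(1.72,-0.2) = (2.2636,0.1480)
  v2: (1-0.746)·(0.33,2.9) + 0.746·(-0.32,1.13) = (-0.1549,1.5796)
  v3: (1-0.746)·(-4.28,1.76) + 0.746·(-1.66,-0.43) = (-2.3255,0.1263)
  v4: (1-0.746)·(-2.31,-1.82) + 0.746·(-1.99,-2.01) = (-2.0713,-1.9617)
  v5: (1-0.746)·(0.16,-3.97) + 0.746·(-0.5,-2.18) = (-0.3324,-2.6347)
  v6: (1-0.746)·(4.29,-1.24) + 0.746·(1.35,-1.44) = (2.0968,-1.3892)
Shoelace sum Σ(x_i·y_{i+1} − x_{i+1}·y_i):
  i=1: 2.2636·1.5796 − -0.1549·0.1480 = +3.5984 (running +3.5984)
  i=2: -0.1549·0.1263 − -2.3255·1.5796 = +3.6537 (running +7.2521)
  i=3: -2.3255·-1.9617 − -2.0713·0.1263 = +4.8235 (running +12.0756)
  i=4: -2.0713·-2.6347 − -0.3324·-1.9617 = +4.8051 (running +16.8807)
  i=5: -0.3324·-1.3892 − 2.0968·-2.6347 = +5.9860 (running +22.8667)
  i=6: 2.0968·0.1480 − 2.2636·-1.3892 = +3.4548 (running +26.3215)
Area = |Σ|/2 = |26.3215|/2 = 13.1608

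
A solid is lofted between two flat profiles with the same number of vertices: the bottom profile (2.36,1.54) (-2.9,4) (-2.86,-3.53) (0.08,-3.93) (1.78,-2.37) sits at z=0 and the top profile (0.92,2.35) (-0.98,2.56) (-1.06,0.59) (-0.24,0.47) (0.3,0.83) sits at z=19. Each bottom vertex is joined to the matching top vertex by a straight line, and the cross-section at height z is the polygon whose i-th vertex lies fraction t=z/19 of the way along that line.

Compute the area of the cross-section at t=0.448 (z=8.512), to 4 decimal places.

Cross-section at t=0.448: each vertex is (1-t)·p0[i] + t·p1[i].
  v1: (1-0.448)·(2.36,1.54) + 0.448·(0.92,2.35) = (1.7149,1.9029)
  v2: (1-0.448)·(-2.9,4) + 0.448·(-0.98,2.56) = (-2.0398,3.3549)
  v3: (1-0.448)·(-2.86,-3.53) + 0.448·(-1.06,0.59) = (-2.0536,-1.6842)
  v4: (1-0.448)·(0.08,-3.93) + 0.448·(-0.24,0.47) = (-0.0634,-1.9588)
  v5: (1-0.448)·(1.78,-2.37) + 0.448·(0.3,0.83) = (1.1170,-0.9364)
Shoelace sum Σ(x_i·y_{i+1} − x_{i+1}·y_i):
  i=1: 1.7149·3.3549 − -2.0398·1.9029 = +9.6348 (running +9.6348)
  i=2: -2.0398·-1.6842 − -2.0536·3.3549 = +10.3252 (running +19.9599)
  i=3: -2.0536·-1.9588 − -0.0634·-1.6842 = +3.9159 (running +23.8758)
  i=4: -0.0634·-0.9364 − 1.1170·-1.9588 = +2.2472 (running +26.1231)
  i=5: 1.1170·1.9029 − 1.7149·-0.9364 = +3.7313 (running +29.8543)
Area = |Σ|/2 = |29.8543|/2 = 14.9272

Area at t=0.448: 14.9272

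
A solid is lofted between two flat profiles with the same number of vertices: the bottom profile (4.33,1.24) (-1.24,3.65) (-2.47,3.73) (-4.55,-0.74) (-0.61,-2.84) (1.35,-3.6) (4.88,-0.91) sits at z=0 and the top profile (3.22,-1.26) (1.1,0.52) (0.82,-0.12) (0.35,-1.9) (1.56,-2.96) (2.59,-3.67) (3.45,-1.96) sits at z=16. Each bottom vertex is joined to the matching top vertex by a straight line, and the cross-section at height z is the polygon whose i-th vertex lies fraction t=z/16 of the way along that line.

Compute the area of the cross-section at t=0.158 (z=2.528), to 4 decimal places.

Area at t=0.158: 35.1738

Cross-section at t=0.158: each vertex is (1-t)·p0[i] + t·p1[i].
  v1: (1-0.158)·(4.33,1.24) + 0.158·(3.22,-1.26) = (4.1546,0.8450)
  v2: (1-0.158)·(-1.24,3.65) + 0.158·(1.1,0.52) = (-0.8703,3.1555)
  v3: (1-0.158)·(-2.47,3.73) + 0.158·(0.82,-0.12) = (-1.9502,3.1217)
  v4: (1-0.158)·(-4.55,-0.74) + 0.158·(0.35,-1.9) = (-3.7758,-0.9233)
  v5: (1-0.158)·(-0.61,-2.84) + 0.158·(1.56,-2.96) = (-0.2671,-2.8590)
  v6: (1-0.158)·(1.35,-3.6) + 0.158·(2.59,-3.67) = (1.5459,-3.6111)
  v7: (1-0.158)·(4.88,-0.91) + 0.158·(3.45,-1.96) = (4.6541,-1.0759)
Shoelace sum Σ(x_i·y_{i+1} − x_{i+1}·y_i):
  i=1: 4.1546·3.1555 − -0.8703·0.8450 = +13.8451 (running +13.8451)
  i=2: -0.8703·3.1217 − -1.9502·3.1555 = +3.4370 (running +17.2821)
  i=3: -1.9502·-0.9233 − -3.7758·3.1217 = +13.5875 (running +30.8696)
  i=4: -3.7758·-2.8590 − -0.2671·-0.9233 = +10.5482 (running +41.4178)
  i=5: -0.2671·-3.6111 − 1.5459·-2.8590 = +5.3844 (running +46.8022)
  i=6: 1.5459·-1.0759 − 4.6541·-3.6111 = +15.1428 (running +61.9450)
  i=7: 4.6541·0.8450 − 4.1546·-1.0759 = +8.4026 (running +70.3476)
Area = |Σ|/2 = |70.3476|/2 = 35.1738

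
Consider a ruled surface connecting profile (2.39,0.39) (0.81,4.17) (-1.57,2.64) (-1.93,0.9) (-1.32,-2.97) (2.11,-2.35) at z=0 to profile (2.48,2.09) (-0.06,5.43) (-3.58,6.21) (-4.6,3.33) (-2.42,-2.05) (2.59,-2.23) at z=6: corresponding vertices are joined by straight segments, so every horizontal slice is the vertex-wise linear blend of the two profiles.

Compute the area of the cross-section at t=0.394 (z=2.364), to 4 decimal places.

Area at t=0.394: 30.2510

Cross-section at t=0.394: each vertex is (1-t)·p0[i] + t·p1[i].
  v1: (1-0.394)·(2.39,0.39) + 0.394·(2.48,2.09) = (2.4255,1.0598)
  v2: (1-0.394)·(0.81,4.17) + 0.394·(-0.06,5.43) = (0.4672,4.6664)
  v3: (1-0.394)·(-1.57,2.64) + 0.394·(-3.58,6.21) = (-2.3619,4.0466)
  v4: (1-0.394)·(-1.93,0.9) + 0.394·(-4.6,3.33) = (-2.9820,1.8574)
  v5: (1-0.394)·(-1.32,-2.97) + 0.394·(-2.42,-2.05) = (-1.7534,-2.6075)
  v6: (1-0.394)·(2.11,-2.35) + 0.394·(2.59,-2.23) = (2.2991,-2.3027)
Shoelace sum Σ(x_i·y_{i+1} − x_{i+1}·y_i):
  i=1: 2.4255·4.6664 − 0.4672·1.0598 = +10.8231 (running +10.8231)
  i=2: 0.4672·4.0466 − -2.3619·4.6664 = +12.9125 (running +23.7356)
  i=3: -2.3619·1.8574 − -2.9820·4.0466 = +7.6797 (running +31.4153)
  i=4: -2.9820·-2.6075 − -1.7534·1.8574 = +11.0324 (running +42.4477)
  i=5: -1.7534·-2.3027 − 2.2991·-2.6075 = +10.0326 (running +52.4803)
  i=6: 2.2991·1.0598 − 2.4255·-2.3027 = +8.0218 (running +60.5020)
Area = |Σ|/2 = |60.5020|/2 = 30.2510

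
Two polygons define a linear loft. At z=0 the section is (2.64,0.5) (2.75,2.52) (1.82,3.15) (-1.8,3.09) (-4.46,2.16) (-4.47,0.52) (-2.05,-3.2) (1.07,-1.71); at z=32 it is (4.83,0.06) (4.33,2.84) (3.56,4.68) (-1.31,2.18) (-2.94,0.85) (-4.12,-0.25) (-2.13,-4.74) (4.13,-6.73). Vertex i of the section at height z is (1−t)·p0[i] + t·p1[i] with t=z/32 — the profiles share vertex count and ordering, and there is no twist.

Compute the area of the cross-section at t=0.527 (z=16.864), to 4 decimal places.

Cross-section at t=0.527: each vertex is (1-t)·p0[i] + t·p1[i].
  v1: (1-0.527)·(2.64,0.5) + 0.527·(4.83,0.06) = (3.7941,0.2681)
  v2: (1-0.527)·(2.75,2.52) + 0.527·(4.33,2.84) = (3.5827,2.6886)
  v3: (1-0.527)·(1.82,3.15) + 0.527·(3.56,4.68) = (2.7370,3.9563)
  v4: (1-0.527)·(-1.8,3.09) + 0.527·(-1.31,2.18) = (-1.5418,2.6104)
  v5: (1-0.527)·(-4.46,2.16) + 0.527·(-2.94,0.85) = (-3.6590,1.4696)
  v6: (1-0.527)·(-4.47,0.52) + 0.527·(-4.12,-0.25) = (-4.2855,0.1142)
  v7: (1-0.527)·(-2.05,-3.2) + 0.527·(-2.13,-4.74) = (-2.0922,-4.0116)
  v8: (1-0.527)·(1.07,-1.71) + 0.527·(4.13,-6.73) = (2.6826,-4.3555)
Shoelace sum Σ(x_i·y_{i+1} − x_{i+1}·y_i):
  i=1: 3.7941·2.6886 − 3.5827·0.2681 = +9.2405 (running +9.2405)
  i=2: 3.5827·3.9563 − 2.7370·2.6886 = +6.8154 (running +16.0558)
  i=3: 2.7370·2.6104 − -1.5418·3.9563 = +13.2444 (running +29.3002)
  i=4: -1.5418·1.4696 − -3.6590·2.6104 = +7.2856 (running +36.5859)
  i=5: -3.6590·0.1142 − -4.2855·1.4696 = +5.8803 (running +42.4662)
  i=6: -4.2855·-4.0116 − -2.0922·0.1142 = +17.4308 (running +59.8969)
  i=7: -2.0922·-4.3555 − 2.6826·-4.0116 = +19.8740 (running +79.7710)
  i=8: 2.6826·0.2681 − 3.7941·-4.3555 = +17.2447 (running +97.0157)
Area = |Σ|/2 = |97.0157|/2 = 48.5079

Area at t=0.527: 48.5079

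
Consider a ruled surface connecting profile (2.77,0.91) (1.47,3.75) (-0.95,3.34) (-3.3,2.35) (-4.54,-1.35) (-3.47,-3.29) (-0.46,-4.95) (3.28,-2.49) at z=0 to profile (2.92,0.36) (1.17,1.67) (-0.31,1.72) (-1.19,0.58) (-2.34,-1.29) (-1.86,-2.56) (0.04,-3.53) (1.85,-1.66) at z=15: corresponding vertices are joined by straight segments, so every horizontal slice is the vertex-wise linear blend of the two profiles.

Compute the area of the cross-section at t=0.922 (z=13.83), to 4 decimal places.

Cross-section at t=0.922: each vertex is (1-t)·p0[i] + t·p1[i].
  v1: (1-0.922)·(2.77,0.91) + 0.922·(2.92,0.36) = (2.9083,0.4029)
  v2: (1-0.922)·(1.47,3.75) + 0.922·(1.17,1.67) = (1.1934,1.8322)
  v3: (1-0.922)·(-0.95,3.34) + 0.922·(-0.31,1.72) = (-0.3599,1.8464)
  v4: (1-0.922)·(-3.3,2.35) + 0.922·(-1.19,0.58) = (-1.3546,0.7181)
  v5: (1-0.922)·(-4.54,-1.35) + 0.922·(-2.34,-1.29) = (-2.5116,-1.2947)
  v6: (1-0.922)·(-3.47,-3.29) + 0.922·(-1.86,-2.56) = (-1.9856,-2.6169)
  v7: (1-0.922)·(-0.46,-4.95) + 0.922·(0.04,-3.53) = (0.0010,-3.6408)
  v8: (1-0.922)·(3.28,-2.49) + 0.922·(1.85,-1.66) = (1.9615,-1.7247)
Shoelace sum Σ(x_i·y_{i+1} − x_{i+1}·y_i):
  i=1: 2.9083·1.8322 − 1.1934·0.4029 = +4.8479 (running +4.8479)
  i=2: 1.1934·1.8464 − -0.3599·1.8322 = +2.8629 (running +7.7108)
  i=3: -0.3599·0.7181 − -1.3546·1.8464 = +2.2426 (running +9.9534)
  i=4: -1.3546·-1.2947 − -2.5116·0.7181 = +3.5572 (running +13.5106)
  i=5: -2.5116·-2.6169 − -1.9856·-1.2947 = +4.0020 (running +17.5126)
  i=6: -1.9856·-3.6408 − 0.0010·-2.6169 = +7.2316 (running +24.7443)
  i=7: 0.0010·-1.7247 − 1.9615·-3.6408 = +7.1398 (running +31.8840)
  i=8: 1.9615·0.4029 − 2.9083·-1.7247 = +5.8064 (running +37.6904)
Area = |Σ|/2 = |37.6904|/2 = 18.8452

Area at t=0.922: 18.8452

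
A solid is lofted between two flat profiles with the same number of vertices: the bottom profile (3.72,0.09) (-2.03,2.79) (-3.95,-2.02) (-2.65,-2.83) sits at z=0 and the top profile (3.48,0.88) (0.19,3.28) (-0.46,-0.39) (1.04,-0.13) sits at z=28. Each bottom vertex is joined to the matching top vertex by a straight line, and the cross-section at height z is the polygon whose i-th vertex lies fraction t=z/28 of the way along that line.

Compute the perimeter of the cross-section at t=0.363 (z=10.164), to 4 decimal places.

Perimeter at t=0.363: 16.9945

Cross-section at t=0.363: each vertex is (1-t)·p0[i] + t·p1[i].
  v1: (1-0.363)·(3.72,0.09) + 0.363·(3.48,0.88) = (3.6329,0.3768)
  v2: (1-0.363)·(-2.03,2.79) + 0.363·(0.19,3.28) = (-1.2241,2.9679)
  v3: (1-0.363)·(-3.95,-2.02) + 0.363·(-0.46,-0.39) = (-2.6831,-1.4283)
  v4: (1-0.363)·(-2.65,-2.83) + 0.363·(1.04,-0.13) = (-1.3105,-1.8499)
Perimeter = Σ |v_{i+1} − v_i|:
  edge 1→2: √(-4.8570² + 2.5911²) = 5.5049 (running 5.5049)
  edge 2→3: √(-1.4590² + -4.3962²) = 4.6320 (running 10.1369)
  edge 3→4: √(1.3726² + -0.4216²) = 1.4359 (running 11.5728)
  edge 4→1: √(4.9434² + 2.2267²) = 5.4217 (running 16.9945)
Perimeter = 16.9945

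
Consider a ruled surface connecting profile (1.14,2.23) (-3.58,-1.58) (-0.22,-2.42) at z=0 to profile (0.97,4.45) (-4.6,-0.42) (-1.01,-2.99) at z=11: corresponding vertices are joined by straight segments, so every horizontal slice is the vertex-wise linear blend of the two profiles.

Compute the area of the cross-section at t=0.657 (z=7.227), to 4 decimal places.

Cross-section at t=0.657: each vertex is (1-t)·p0[i] + t·p1[i].
  v1: (1-0.657)·(1.14,2.23) + 0.657·(0.97,4.45) = (1.0283,3.6885)
  v2: (1-0.657)·(-3.58,-1.58) + 0.657·(-4.6,-0.42) = (-4.2501,-0.8179)
  v3: (1-0.657)·(-0.22,-2.42) + 0.657·(-1.01,-2.99) = (-0.7390,-2.7945)
Shoelace sum Σ(x_i·y_{i+1} − x_{i+1}·y_i):
  i=1: 1.0283·-0.8179 − -4.2501·3.6885 = +14.8358 (running +14.8358)
  i=2: -4.2501·-2.7945 − -0.7390·-0.8179 = +11.2725 (running +26.1083)
  i=3: -0.7390·3.6885 − 1.0283·-2.7945 = +0.1477 (running +26.2560)
Area = |Σ|/2 = |26.2560|/2 = 13.1280

Area at t=0.657: 13.1280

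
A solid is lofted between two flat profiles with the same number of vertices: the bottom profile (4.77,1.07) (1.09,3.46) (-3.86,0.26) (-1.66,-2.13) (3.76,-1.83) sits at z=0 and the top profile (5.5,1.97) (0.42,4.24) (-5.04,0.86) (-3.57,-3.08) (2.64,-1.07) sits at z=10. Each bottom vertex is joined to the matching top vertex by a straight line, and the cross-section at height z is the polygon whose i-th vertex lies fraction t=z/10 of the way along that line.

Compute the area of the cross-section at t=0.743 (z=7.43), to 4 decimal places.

Cross-section at t=0.743: each vertex is (1-t)·p0[i] + t·p1[i].
  v1: (1-0.743)·(4.77,1.07) + 0.743·(5.5,1.97) = (5.3124,1.7387)
  v2: (1-0.743)·(1.09,3.46) + 0.743·(0.42,4.24) = (0.5922,4.0395)
  v3: (1-0.743)·(-3.86,0.26) + 0.743·(-5.04,0.86) = (-4.7367,0.7058)
  v4: (1-0.743)·(-1.66,-2.13) + 0.743·(-3.57,-3.08) = (-3.0791,-2.8358)
  v5: (1-0.743)·(3.76,-1.83) + 0.743·(2.64,-1.07) = (2.9278,-1.2653)
Shoelace sum Σ(x_i·y_{i+1} − x_{i+1}·y_i):
  i=1: 5.3124·4.0395 − 0.5922·1.7387 = +20.4300 (running +20.4300)
  i=2: 0.5922·0.7058 − -4.7367·4.0395 = +19.5522 (running +39.9822)
  i=3: -4.7367·-2.8358 − -3.0791·0.7058 = +15.6059 (running +55.5881)
  i=4: -3.0791·-1.2653 − 2.9278·-2.8358 = +12.1990 (running +67.7871)
  i=5: 2.9278·1.7387 − 5.3124·-1.2653 = +11.8125 (running +79.5996)
Area = |Σ|/2 = |79.5996|/2 = 39.7998

Area at t=0.743: 39.7998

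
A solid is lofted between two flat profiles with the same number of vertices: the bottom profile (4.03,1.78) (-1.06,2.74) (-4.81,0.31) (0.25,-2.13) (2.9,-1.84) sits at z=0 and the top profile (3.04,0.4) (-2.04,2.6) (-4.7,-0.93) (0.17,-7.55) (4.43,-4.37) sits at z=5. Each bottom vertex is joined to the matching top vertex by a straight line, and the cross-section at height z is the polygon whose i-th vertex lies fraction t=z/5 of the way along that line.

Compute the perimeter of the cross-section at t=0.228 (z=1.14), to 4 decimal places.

Perimeter at t=0.228: 22.7881

Cross-section at t=0.228: each vertex is (1-t)·p0[i] + t·p1[i].
  v1: (1-0.228)·(4.03,1.78) + 0.228·(3.04,0.4) = (3.8043,1.4654)
  v2: (1-0.228)·(-1.06,2.74) + 0.228·(-2.04,2.6) = (-1.2834,2.7081)
  v3: (1-0.228)·(-4.81,0.31) + 0.228·(-4.7,-0.93) = (-4.7849,0.0273)
  v4: (1-0.228)·(0.25,-2.13) + 0.228·(0.17,-7.55) = (0.2318,-3.3658)
  v5: (1-0.228)·(2.9,-1.84) + 0.228·(4.43,-4.37) = (3.2488,-2.4168)
Perimeter = Σ |v_{i+1} − v_i|:
  edge 1→2: √(-5.0877² + 1.2427²) = 5.2373 (running 5.2373)
  edge 2→3: √(-3.5015² + -2.6808²) = 4.4099 (running 9.6472)
  edge 3→4: √(5.0167² + -3.3930²) = 6.0564 (running 15.7036)
  edge 4→5: √(3.0171² + 0.9489²) = 3.1628 (running 18.8663)
  edge 5→1: √(0.5554² + 3.8822²) = 3.9217 (running 22.7881)
Perimeter = 22.7881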